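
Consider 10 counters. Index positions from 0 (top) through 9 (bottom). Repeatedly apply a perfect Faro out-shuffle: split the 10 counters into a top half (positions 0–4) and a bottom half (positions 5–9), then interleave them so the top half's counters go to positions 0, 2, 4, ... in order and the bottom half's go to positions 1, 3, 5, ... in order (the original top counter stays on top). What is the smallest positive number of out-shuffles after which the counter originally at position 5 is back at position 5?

Follow position 5 under repeated out-shuffles:
5 → 1 → 2 → 4 → 8 → 7 → 5
It first returns after 6 out-shuffles.

6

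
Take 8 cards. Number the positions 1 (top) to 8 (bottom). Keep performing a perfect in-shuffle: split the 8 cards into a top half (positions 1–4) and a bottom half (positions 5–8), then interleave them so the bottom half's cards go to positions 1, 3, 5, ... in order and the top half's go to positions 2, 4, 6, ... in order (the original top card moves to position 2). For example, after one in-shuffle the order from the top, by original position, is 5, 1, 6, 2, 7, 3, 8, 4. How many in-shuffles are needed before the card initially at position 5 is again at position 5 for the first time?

6

Follow position 5 under repeated in-shuffles:
5 → 1 → 2 → 4 → 8 → 7 → 5
It first returns after 6 in-shuffles.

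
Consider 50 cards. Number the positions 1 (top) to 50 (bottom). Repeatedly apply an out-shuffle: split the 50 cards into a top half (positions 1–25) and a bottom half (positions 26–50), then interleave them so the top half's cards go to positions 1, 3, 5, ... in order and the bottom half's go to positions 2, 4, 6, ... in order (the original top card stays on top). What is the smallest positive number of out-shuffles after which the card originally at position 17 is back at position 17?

Follow position 17 under repeated out-shuffles:
17 → 33 → 16 → 31 → 12 → 23 → 45 → 40 → ... → 17 (length 21)
It first returns after 21 out-shuffles.

21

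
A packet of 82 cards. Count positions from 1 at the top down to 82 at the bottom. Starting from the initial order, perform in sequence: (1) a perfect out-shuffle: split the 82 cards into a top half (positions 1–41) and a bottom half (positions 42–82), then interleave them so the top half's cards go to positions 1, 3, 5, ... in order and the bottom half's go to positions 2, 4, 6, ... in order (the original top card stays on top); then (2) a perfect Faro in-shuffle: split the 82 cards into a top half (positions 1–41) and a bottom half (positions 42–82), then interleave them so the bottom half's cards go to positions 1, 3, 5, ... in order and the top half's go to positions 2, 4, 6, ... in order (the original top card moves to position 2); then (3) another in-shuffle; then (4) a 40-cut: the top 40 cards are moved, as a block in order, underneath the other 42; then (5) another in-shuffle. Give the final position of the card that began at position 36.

Track the card from position 36 forward through each operation:
  after op 1 (out-shuffle): 36 → 71
  after op 2 (in-shuffle): 71 → 59
  after op 3 (in-shuffle): 59 → 35
  after op 4 (cut 40): 35 → 77
  after op 5 (in-shuffle): 77 → 71

71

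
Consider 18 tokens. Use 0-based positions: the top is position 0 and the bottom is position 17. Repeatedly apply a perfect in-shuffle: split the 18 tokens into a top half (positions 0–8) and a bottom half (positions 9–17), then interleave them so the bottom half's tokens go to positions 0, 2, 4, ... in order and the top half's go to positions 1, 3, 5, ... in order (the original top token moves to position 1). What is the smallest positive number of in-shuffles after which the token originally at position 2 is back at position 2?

18

Follow position 2 under repeated in-shuffles:
2 → 5 → 11 → 4 → 9 → 0 → 1 → 3 → 7 → 15 → 12 → 6 → 13 → 8 → 17 → 16 → 14 → 10 → 2
It first returns after 18 in-shuffles.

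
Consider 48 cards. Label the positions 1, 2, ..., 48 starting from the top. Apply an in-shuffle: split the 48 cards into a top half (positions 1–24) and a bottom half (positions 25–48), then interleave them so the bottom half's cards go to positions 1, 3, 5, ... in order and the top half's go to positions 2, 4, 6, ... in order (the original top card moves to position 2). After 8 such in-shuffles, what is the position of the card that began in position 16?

Track the card's position through each in-shuffle:
16 → 32 → 15 → 30 → 11 → 22 → 44 → 39 → 29

29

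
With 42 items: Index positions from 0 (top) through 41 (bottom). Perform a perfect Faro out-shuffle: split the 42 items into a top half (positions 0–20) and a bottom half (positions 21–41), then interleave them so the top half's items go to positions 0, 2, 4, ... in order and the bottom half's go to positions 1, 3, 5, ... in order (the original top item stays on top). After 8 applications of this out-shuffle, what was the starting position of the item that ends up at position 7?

Work backwards from position 7, undoing one out-shuffle at a time:
7 ← 24 ← 12 ← 6 ← 3 ← 22 ← 11 ← 26 ← 13
So the item now at position 7 started at position 13.

13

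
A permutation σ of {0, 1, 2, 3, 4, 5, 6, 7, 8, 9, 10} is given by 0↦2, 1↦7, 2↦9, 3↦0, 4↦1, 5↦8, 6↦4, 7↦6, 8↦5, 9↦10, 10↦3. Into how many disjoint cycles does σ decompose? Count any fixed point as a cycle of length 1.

Cycle decomposition: (0 2 9 10 3) (1 7 6 4) (5 8).
3 cycles.

3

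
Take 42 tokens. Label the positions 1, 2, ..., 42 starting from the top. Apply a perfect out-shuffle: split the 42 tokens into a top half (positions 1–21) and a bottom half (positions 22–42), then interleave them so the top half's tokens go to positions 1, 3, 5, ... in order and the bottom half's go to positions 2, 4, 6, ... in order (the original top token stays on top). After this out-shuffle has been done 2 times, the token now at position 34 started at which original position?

40

Work backwards from position 34, undoing one out-shuffle at a time:
34 ← 38 ← 40
So the token now at position 34 started at position 40.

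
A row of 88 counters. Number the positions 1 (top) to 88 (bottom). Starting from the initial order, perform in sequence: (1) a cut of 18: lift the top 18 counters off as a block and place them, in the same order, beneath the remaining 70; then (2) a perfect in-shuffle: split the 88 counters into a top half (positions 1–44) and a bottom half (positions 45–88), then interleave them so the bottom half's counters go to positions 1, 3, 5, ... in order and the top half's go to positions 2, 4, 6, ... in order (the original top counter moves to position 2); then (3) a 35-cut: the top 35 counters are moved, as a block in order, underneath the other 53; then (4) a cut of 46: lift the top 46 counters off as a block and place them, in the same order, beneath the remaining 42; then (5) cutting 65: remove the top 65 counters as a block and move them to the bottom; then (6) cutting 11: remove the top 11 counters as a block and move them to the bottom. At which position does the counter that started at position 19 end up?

21

Track the counter from position 19 forward through each operation:
  after op 1 (cut 18): 19 → 1
  after op 2 (in-shuffle): 1 → 2
  after op 3 (cut 35): 2 → 55
  after op 4 (cut 46): 55 → 9
  after op 5 (cut 65): 9 → 32
  after op 6 (cut 11): 32 → 21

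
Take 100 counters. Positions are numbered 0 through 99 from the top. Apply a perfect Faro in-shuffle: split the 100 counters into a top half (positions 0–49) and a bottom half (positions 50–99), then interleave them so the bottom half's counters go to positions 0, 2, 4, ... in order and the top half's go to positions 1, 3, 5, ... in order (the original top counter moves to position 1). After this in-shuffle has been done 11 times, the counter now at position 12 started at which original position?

68

Work backwards from position 12, undoing one in-shuffle at a time:
12 ← 56 ← 78 ← 89 ← 44 ← 72 ← 86 ← 93 ← 46 ← 73 ← 36 ← 68
So the counter now at position 12 started at position 68.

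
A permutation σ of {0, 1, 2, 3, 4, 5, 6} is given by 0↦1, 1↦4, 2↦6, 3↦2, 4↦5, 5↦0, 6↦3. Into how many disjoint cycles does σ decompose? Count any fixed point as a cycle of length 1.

Cycle decomposition: (0 1 4 5) (2 6 3).
2 cycles.

2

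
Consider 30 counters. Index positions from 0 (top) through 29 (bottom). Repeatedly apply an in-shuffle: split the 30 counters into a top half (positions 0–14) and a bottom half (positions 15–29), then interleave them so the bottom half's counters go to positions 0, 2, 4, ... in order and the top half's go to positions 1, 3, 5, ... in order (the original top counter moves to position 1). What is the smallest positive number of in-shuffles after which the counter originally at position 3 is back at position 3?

5

Follow position 3 under repeated in-shuffles:
3 → 7 → 15 → 0 → 1 → 3
It first returns after 5 in-shuffles.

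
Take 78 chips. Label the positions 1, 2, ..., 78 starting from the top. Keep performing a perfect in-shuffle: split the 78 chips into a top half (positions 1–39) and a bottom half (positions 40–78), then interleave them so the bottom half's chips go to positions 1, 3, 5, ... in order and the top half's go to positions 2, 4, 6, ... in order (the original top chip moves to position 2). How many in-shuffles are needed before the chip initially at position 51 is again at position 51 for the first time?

Follow position 51 under repeated in-shuffles:
51 → 23 → 46 → 13 → 26 → 52 → 25 → 50 → ... → 51 (length 39)
It first returns after 39 in-shuffles.

39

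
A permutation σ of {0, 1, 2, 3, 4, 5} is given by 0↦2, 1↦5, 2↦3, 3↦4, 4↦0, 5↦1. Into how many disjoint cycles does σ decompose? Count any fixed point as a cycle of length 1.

Cycle decomposition: (0 2 3 4) (1 5).
2 cycles.

2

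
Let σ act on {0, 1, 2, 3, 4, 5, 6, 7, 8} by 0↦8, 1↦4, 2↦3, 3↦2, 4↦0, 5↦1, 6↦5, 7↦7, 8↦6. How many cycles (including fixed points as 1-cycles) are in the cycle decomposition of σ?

3

Cycle decomposition: (0 8 6 5 1 4) (2 3) (7).
3 cycles.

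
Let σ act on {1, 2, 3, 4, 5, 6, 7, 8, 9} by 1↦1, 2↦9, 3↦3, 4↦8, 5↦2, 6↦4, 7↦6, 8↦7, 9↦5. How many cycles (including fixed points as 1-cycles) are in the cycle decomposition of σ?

4

Cycle decomposition: (1) (2 9 5) (3) (4 8 7 6).
4 cycles.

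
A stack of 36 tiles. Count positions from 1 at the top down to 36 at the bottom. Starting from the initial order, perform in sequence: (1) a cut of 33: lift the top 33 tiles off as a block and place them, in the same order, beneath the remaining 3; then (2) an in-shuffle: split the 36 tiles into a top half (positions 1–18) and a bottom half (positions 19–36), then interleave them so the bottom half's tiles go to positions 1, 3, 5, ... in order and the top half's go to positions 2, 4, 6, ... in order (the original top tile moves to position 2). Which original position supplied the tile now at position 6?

36

Undo the operations in reverse order, starting from position 6:
  undo op 2 (in-shuffle, from top half): 6 ← 3
  undo op 1 (cut 33): 3 ← 36
So the tile at position 6 came from original position 36.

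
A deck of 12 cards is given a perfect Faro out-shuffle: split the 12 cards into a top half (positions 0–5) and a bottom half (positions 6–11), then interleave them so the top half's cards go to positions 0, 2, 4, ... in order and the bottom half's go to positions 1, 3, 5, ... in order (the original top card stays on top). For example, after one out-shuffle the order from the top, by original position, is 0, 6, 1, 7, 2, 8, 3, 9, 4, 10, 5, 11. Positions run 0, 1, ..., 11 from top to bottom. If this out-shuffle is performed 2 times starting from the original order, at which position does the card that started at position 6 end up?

Track the card's position through each out-shuffle:
6 → 1 → 2

2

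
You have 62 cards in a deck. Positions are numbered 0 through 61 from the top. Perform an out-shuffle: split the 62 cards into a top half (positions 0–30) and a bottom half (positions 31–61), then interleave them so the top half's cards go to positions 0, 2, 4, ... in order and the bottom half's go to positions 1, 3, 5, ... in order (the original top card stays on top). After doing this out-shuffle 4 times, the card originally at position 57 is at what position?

58

Track the card's position through each out-shuffle:
57 → 53 → 45 → 29 → 58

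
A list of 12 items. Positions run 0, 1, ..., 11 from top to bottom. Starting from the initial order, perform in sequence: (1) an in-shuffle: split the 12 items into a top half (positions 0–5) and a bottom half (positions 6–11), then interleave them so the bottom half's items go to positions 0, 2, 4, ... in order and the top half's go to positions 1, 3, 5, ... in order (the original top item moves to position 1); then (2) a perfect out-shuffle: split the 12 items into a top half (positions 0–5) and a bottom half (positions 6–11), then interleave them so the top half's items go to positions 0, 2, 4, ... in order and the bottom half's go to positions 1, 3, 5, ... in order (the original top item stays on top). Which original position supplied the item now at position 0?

Undo the operations in reverse order, starting from position 0:
  undo op 2 (out-shuffle, from top half): 0 ← 0
  undo op 1 (in-shuffle, from bottom half): 0 ← 6
So the item at position 0 came from original position 6.

6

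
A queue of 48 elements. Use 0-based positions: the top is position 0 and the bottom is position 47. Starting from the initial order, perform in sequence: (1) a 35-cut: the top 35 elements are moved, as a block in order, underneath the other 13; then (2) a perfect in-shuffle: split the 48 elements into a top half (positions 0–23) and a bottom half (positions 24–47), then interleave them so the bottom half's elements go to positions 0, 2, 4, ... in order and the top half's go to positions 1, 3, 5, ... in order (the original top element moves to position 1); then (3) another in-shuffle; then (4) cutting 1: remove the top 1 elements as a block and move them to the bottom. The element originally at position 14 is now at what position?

12

Track the element from position 14 forward through each operation:
  after op 1 (cut 35): 14 → 27
  after op 2 (in-shuffle): 27 → 6
  after op 3 (in-shuffle): 6 → 13
  after op 4 (cut 1): 13 → 12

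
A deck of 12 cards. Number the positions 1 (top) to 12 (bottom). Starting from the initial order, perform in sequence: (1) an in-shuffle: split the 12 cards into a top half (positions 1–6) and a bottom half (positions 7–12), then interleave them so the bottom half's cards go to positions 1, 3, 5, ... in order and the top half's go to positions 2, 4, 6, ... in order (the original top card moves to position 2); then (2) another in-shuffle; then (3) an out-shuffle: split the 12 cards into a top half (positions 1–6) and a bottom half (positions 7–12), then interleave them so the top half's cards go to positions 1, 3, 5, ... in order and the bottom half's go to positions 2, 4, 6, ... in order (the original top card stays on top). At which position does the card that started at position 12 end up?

6

Track the card from position 12 forward through each operation:
  after op 1 (in-shuffle): 12 → 11
  after op 2 (in-shuffle): 11 → 9
  after op 3 (out-shuffle): 9 → 6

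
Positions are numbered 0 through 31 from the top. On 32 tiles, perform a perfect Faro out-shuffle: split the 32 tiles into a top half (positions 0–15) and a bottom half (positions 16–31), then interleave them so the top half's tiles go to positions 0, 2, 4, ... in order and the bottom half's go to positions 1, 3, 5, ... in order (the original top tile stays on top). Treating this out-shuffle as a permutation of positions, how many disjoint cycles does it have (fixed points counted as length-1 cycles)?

8

Trace each unvisited position around until it returns:
(0) (1 2 4 8 16) (3 6 12 24 17) (5 10 20 9 18) (7 14 28 25 19) (11 22 13 26 21) (15 30 29 27 23) (31)
8 cycles in total.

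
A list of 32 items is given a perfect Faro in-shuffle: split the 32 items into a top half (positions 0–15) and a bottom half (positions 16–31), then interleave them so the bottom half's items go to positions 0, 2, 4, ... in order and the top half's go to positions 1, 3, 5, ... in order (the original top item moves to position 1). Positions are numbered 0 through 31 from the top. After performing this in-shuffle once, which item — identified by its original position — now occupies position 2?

Work backwards from position 2, undoing one in-shuffle at a time:
2 ← 17
So the item now at position 2 started at position 17.

17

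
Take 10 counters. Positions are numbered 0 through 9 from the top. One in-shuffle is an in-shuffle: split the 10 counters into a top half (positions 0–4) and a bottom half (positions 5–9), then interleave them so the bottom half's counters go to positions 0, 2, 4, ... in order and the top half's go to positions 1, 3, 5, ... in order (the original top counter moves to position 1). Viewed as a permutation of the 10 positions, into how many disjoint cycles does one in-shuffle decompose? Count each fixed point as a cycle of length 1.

1

Trace each unvisited position around until it returns:
(0 1 3 7 4 9 8 6 2 5)
1 cycle in total.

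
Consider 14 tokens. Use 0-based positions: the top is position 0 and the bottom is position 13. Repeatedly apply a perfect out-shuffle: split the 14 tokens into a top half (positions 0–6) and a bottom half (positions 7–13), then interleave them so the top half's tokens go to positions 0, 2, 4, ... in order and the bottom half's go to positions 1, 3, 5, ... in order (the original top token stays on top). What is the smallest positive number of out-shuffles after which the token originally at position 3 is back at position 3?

12

Follow position 3 under repeated out-shuffles:
3 → 6 → 12 → 11 → 9 → 5 → 10 → 7 → 1 → 2 → 4 → 8 → 3
It first returns after 12 out-shuffles.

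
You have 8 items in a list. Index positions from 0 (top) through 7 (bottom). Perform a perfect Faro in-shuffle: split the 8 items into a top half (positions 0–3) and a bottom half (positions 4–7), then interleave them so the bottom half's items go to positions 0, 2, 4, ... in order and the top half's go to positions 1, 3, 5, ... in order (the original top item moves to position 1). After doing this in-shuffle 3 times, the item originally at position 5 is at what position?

Track the item's position through each in-shuffle:
5 → 2 → 5 → 2

2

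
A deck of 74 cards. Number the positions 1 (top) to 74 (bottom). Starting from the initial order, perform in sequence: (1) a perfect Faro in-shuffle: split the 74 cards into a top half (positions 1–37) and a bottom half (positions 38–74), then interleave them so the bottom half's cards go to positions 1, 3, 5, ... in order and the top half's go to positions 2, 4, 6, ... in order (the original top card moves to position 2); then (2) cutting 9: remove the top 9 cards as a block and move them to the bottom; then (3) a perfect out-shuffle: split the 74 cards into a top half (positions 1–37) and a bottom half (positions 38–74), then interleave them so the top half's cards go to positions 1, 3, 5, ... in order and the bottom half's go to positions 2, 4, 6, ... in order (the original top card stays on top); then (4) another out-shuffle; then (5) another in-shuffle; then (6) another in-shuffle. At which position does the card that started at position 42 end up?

Track the card from position 42 forward through each operation:
  after op 1 (in-shuffle): 42 → 9
  after op 2 (cut 9): 9 → 74
  after op 3 (out-shuffle): 74 → 74
  after op 4 (out-shuffle): 74 → 74
  after op 5 (in-shuffle): 74 → 73
  after op 6 (in-shuffle): 73 → 71

71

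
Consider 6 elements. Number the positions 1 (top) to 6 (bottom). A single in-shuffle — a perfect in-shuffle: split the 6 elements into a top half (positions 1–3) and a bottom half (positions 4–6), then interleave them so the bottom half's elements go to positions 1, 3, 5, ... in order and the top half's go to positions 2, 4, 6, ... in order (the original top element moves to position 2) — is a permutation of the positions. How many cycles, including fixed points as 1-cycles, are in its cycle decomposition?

Trace each unvisited position around until it returns:
(1 2 4) (3 6 5)
2 cycles in total.

2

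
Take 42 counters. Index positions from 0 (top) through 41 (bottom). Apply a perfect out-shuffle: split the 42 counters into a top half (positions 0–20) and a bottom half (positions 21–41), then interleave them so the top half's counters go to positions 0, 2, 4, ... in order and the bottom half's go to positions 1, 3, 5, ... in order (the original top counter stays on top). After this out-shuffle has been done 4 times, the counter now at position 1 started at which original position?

18

Work backwards from position 1, undoing one out-shuffle at a time:
1 ← 21 ← 31 ← 36 ← 18
So the counter now at position 1 started at position 18.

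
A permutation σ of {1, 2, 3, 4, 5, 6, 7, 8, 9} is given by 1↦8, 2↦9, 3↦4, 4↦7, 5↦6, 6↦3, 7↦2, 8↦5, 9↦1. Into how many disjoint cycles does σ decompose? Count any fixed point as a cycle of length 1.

Cycle decomposition: (1 8 5 6 3 4 7 2 9).
1 cycle.

1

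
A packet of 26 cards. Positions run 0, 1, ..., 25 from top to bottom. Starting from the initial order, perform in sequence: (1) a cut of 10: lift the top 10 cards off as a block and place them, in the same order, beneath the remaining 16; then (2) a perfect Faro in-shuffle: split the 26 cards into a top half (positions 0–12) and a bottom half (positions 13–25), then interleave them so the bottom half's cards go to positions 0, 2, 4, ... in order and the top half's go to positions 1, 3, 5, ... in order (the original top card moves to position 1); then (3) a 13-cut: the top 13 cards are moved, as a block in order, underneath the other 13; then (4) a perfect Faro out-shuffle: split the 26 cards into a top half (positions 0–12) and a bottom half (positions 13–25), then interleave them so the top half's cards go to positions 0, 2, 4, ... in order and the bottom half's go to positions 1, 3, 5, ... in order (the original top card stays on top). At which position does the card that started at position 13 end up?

15

Track the card from position 13 forward through each operation:
  after op 1 (cut 10): 13 → 3
  after op 2 (in-shuffle): 3 → 7
  after op 3 (cut 13): 7 → 20
  after op 4 (out-shuffle): 20 → 15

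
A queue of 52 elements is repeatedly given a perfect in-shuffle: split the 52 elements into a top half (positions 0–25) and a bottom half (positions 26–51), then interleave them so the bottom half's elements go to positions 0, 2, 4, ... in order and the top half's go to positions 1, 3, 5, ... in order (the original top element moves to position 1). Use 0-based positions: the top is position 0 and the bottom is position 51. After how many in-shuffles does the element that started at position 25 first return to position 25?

52

Follow position 25 under repeated in-shuffles:
25 → 51 → 50 → 48 → 44 → 36 → 20 → 41 → ... → 25 (length 52)
It first returns after 52 in-shuffles.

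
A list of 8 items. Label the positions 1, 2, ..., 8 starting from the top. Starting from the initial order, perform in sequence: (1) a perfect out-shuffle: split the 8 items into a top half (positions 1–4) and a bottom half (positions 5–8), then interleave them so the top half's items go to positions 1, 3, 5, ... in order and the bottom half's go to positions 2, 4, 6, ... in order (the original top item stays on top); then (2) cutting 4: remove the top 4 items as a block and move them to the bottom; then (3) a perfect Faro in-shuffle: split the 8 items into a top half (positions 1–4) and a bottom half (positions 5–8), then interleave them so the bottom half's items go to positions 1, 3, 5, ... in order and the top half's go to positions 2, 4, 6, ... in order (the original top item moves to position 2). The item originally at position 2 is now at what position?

5

Track the item from position 2 forward through each operation:
  after op 1 (out-shuffle): 2 → 3
  after op 2 (cut 4): 3 → 7
  after op 3 (in-shuffle): 7 → 5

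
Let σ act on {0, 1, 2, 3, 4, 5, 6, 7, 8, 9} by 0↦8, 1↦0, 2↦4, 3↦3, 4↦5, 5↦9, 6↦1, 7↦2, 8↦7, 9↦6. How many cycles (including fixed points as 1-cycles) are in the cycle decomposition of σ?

Cycle decomposition: (0 8 7 2 4 5 9 6 1) (3).
2 cycles.

2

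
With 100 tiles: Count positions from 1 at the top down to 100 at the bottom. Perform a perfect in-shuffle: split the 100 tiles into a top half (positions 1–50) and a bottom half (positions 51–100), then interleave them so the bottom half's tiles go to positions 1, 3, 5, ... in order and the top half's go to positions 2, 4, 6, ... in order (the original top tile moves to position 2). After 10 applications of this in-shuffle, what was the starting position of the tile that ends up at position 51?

83

Work backwards from position 51, undoing one in-shuffle at a time:
51 ← 76 ← 38 ← 19 ← 60 ← 30 ← 15 ← 58 ← 29 ← 65 ← 83
So the tile now at position 51 started at position 83.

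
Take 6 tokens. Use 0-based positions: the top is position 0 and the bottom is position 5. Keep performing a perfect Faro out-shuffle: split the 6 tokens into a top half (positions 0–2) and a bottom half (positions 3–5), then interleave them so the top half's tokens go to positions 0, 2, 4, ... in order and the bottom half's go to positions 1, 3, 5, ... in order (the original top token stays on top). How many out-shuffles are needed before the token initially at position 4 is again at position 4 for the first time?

4

Follow position 4 under repeated out-shuffles:
4 → 3 → 1 → 2 → 4
It first returns after 4 out-shuffles.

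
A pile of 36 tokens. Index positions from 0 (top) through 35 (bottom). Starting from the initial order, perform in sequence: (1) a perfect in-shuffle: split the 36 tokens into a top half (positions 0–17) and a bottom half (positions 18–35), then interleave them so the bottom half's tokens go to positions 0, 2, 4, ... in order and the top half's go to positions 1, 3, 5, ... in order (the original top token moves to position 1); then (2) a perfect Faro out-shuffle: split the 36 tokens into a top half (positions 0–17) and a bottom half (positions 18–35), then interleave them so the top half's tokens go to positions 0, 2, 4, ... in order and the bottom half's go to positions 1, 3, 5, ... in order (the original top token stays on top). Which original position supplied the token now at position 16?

22

Undo the operations in reverse order, starting from position 16:
  undo op 2 (out-shuffle, from top half): 16 ← 8
  undo op 1 (in-shuffle, from bottom half): 8 ← 22
So the token at position 16 came from original position 22.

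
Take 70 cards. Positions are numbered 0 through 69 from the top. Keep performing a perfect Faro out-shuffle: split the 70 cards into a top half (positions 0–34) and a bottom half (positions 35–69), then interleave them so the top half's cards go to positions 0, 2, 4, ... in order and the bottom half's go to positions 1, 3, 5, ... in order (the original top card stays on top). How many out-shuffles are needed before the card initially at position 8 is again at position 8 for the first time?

22

Follow position 8 under repeated out-shuffles:
8 → 16 → 32 → 64 → 59 → 49 → 29 → 58 → ... → 8 (length 22)
It first returns after 22 out-shuffles.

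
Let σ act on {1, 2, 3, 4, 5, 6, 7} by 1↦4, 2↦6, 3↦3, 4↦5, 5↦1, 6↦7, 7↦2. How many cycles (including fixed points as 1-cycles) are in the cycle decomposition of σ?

Cycle decomposition: (1 4 5) (2 6 7) (3).
3 cycles.

3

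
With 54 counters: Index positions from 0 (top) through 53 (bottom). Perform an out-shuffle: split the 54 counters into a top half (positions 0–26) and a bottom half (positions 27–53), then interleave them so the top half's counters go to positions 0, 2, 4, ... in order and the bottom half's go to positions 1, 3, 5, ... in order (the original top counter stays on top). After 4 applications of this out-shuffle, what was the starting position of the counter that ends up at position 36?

Work backwards from position 36, undoing one out-shuffle at a time:
36 ← 18 ← 9 ← 31 ← 42
So the counter now at position 36 started at position 42.

42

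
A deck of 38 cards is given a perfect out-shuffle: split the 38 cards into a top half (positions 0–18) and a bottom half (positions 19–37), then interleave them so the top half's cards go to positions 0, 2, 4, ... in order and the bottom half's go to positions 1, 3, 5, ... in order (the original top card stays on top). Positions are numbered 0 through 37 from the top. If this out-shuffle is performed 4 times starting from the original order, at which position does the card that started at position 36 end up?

21

Track the card's position through each out-shuffle:
36 → 35 → 33 → 29 → 21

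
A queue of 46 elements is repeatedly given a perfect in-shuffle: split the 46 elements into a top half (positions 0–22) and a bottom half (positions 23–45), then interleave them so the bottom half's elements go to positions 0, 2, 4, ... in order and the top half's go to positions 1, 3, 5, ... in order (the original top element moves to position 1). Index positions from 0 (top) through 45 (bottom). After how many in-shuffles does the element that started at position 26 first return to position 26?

23

Follow position 26 under repeated in-shuffles:
26 → 6 → 13 → 27 → 8 → 17 → 35 → 24 → ... → 26 (length 23)
It first returns after 23 in-shuffles.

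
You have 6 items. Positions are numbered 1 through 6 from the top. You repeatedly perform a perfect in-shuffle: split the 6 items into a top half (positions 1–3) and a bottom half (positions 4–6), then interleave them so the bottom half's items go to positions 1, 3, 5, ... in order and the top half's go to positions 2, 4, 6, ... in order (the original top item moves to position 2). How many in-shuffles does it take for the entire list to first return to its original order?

3

The in-shuffle permutes the 6 positions with cycle lengths [3, 3].
Every item is home exactly when every cycle has completed a whole number of laps, i.e. after lcm(3) = 3 in-shuffles.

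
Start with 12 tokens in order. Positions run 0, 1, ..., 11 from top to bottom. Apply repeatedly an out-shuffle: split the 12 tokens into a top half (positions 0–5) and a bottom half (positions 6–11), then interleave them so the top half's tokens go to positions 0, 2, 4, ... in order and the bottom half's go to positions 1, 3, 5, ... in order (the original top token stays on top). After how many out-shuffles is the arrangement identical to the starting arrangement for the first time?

The out-shuffle permutes the 12 positions with cycle lengths [1, 1, 10].
Every token is home exactly when every cycle has completed a whole number of laps, i.e. after lcm(1, 10) = 10 out-shuffles.

10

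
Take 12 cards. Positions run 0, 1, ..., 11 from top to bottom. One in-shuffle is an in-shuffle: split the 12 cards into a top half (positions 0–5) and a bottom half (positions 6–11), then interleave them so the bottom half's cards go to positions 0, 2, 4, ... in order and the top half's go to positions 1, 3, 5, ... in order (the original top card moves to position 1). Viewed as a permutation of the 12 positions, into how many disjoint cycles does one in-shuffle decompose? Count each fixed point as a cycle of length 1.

Trace each unvisited position around until it returns:
(0 1 3 7 2 5 ... len 12)
1 cycle in total.

1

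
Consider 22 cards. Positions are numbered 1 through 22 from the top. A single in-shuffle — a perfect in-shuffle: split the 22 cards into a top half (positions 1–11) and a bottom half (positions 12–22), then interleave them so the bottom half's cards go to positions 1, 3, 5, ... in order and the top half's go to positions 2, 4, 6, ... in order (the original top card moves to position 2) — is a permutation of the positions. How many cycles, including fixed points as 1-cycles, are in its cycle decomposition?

2

Trace each unvisited position around until it returns:
(1 2 4 8 16 9 ... len 11) (5 10 20 17 11 22 ... len 11)
2 cycles in total.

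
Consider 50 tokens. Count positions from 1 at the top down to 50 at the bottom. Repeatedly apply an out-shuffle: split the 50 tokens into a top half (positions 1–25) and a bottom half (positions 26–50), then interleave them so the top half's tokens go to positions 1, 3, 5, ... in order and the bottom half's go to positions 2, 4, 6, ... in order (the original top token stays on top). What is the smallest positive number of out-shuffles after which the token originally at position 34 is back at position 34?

21

Follow position 34 under repeated out-shuffles:
34 → 18 → 35 → 20 → 39 → 28 → 6 → 11 → ... → 34 (length 21)
It first returns after 21 out-shuffles.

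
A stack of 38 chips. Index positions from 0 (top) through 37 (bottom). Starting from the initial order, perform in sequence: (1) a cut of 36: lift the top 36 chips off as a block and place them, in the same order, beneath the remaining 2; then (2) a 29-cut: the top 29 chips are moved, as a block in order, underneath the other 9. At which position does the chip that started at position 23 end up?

34

Track the chip from position 23 forward through each operation:
  after op 1 (cut 36): 23 → 25
  after op 2 (cut 29): 25 → 34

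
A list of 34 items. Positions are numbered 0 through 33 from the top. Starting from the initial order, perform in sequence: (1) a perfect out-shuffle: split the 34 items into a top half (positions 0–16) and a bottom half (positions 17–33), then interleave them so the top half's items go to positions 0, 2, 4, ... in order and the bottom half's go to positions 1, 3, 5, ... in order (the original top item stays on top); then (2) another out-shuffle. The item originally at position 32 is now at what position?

Track the item from position 32 forward through each operation:
  after op 1 (out-shuffle): 32 → 31
  after op 2 (out-shuffle): 31 → 29

29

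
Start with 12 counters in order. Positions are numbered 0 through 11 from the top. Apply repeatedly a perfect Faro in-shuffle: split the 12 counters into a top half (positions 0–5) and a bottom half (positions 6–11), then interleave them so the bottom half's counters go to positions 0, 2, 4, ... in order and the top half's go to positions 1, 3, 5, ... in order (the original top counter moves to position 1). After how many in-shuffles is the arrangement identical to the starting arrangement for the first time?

12

The in-shuffle permutes the 12 positions with cycle lengths [12].
Every counter is home exactly when every cycle has completed a whole number of laps, i.e. after lcm(12) = 12 in-shuffles.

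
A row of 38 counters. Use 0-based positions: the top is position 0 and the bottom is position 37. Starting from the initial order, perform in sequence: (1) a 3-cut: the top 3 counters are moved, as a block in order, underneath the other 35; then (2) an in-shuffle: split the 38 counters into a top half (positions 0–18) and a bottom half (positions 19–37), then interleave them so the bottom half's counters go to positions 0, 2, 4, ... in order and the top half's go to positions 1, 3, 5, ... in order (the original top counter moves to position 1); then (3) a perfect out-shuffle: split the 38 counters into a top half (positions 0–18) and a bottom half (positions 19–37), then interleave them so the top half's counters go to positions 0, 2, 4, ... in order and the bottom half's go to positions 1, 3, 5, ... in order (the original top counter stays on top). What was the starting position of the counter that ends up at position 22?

8

Undo the operations in reverse order, starting from position 22:
  undo op 3 (out-shuffle, from top half): 22 ← 11
  undo op 2 (in-shuffle, from top half): 11 ← 5
  undo op 1 (cut 3): 5 ← 8
So the counter at position 22 came from original position 8.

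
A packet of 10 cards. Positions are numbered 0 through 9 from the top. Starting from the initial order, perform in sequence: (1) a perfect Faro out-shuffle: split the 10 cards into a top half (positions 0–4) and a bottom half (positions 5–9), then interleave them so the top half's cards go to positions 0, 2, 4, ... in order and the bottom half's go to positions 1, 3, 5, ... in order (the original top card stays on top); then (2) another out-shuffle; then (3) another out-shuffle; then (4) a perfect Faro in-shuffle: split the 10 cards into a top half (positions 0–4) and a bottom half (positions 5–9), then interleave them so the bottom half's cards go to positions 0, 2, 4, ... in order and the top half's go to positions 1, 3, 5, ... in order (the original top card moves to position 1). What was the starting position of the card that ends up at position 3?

Undo the operations in reverse order, starting from position 3:
  undo op 4 (in-shuffle, from top half): 3 ← 1
  undo op 3 (out-shuffle, from bottom half): 1 ← 5
  undo op 2 (out-shuffle, from bottom half): 5 ← 7
  undo op 1 (out-shuffle, from bottom half): 7 ← 8
So the card at position 3 came from original position 8.

8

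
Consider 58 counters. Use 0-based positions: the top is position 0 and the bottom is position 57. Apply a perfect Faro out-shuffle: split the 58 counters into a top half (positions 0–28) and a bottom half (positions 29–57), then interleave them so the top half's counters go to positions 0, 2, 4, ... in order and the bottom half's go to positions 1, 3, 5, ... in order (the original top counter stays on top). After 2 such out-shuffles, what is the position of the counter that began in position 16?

7

Track the counter's position through each out-shuffle:
16 → 32 → 7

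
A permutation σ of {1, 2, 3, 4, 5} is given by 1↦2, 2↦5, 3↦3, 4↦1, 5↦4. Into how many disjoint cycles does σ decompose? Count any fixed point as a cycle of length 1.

Cycle decomposition: (1 2 5 4) (3).
2 cycles.

2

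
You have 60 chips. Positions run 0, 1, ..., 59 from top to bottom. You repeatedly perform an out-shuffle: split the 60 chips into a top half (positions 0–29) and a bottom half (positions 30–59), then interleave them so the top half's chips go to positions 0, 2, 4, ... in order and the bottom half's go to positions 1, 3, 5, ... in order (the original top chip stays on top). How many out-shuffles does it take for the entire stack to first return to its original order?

58

The out-shuffle permutes the 60 positions with cycle lengths [1, 1, 58].
Every chip is home exactly when every cycle has completed a whole number of laps, i.e. after lcm(1, 58) = 58 out-shuffles.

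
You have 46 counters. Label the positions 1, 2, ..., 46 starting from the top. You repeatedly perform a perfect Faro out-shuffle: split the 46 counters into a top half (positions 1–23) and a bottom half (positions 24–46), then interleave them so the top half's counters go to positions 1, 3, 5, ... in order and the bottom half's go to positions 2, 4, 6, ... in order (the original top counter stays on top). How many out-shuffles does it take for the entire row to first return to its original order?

12

The out-shuffle permutes the 46 positions with cycle lengths [1, 1, 2, 4, 4, 4, 6, 12, 12].
Every counter is home exactly when every cycle has completed a whole number of laps, i.e. after lcm(1, 2, 4, 6, 12) = 12 out-shuffles.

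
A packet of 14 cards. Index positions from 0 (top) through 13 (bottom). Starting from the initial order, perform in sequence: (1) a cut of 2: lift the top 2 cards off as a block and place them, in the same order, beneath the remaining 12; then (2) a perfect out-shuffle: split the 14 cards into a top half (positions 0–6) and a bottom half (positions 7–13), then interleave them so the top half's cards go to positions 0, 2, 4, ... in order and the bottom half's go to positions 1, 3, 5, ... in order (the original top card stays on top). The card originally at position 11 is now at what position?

Track the card from position 11 forward through each operation:
  after op 1 (cut 2): 11 → 9
  after op 2 (out-shuffle): 9 → 5

5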